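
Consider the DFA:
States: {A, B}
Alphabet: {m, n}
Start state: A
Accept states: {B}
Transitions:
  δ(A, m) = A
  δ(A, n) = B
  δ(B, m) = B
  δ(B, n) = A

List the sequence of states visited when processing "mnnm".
read 'm': A → A
  read 'n': A → B
  read 'n': B → A
  read 'm': A → A
A -> A -> B -> A -> A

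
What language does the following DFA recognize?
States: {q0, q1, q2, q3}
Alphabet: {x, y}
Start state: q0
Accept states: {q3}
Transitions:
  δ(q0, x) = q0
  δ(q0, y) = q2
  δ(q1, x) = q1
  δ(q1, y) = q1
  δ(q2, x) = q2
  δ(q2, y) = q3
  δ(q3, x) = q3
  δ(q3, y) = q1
Testing a few strings:
  'yxx' → reject
  'xy' → reject
  'yxxx' → reject
  'xyx' → reject
State roles: q0=zero y's; q1=≥ three y's (dead); q2=one y; q3=two y's
All strings over {x,y} containing exactly two y's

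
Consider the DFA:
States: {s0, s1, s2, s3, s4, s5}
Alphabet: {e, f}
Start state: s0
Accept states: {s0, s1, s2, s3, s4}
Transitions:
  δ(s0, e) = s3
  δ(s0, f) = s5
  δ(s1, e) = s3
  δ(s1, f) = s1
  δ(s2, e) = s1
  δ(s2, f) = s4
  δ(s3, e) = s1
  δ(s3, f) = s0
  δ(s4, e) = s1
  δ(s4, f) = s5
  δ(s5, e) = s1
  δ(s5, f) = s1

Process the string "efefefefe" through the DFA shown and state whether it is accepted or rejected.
Processing string "efefefefe":
  s0 --e--> s3
  s3 --f--> s0
  s0 --e--> s3
  s3 --f--> s0
  s0 --e--> s3
  s3 --f--> s0
  s0 --e--> s3
  s3 --f--> s0
  s0 --e--> s3
Final state: s3
Accept states: {s0, s1, s2, s3, s4}
Yes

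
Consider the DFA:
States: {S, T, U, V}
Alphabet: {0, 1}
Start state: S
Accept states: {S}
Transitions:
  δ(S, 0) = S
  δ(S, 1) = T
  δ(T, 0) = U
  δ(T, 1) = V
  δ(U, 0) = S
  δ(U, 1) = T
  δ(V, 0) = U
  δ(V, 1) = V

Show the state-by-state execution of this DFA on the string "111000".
read '1': S → T
  read '1': T → V
  read '1': V → V
  read '0': V → U
  read '0': U → S
  read '0': S → S
S -> T -> V -> V -> U -> S -> S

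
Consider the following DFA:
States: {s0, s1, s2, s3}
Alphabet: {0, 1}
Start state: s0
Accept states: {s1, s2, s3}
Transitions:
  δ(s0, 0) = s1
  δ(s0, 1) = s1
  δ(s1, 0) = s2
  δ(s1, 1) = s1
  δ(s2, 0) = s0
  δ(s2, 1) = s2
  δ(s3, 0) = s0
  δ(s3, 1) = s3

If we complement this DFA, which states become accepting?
Complement accept states = All states \ Original accept states
= {s0, s1, s2, s3} \ {s1, s2, s3}
{s0}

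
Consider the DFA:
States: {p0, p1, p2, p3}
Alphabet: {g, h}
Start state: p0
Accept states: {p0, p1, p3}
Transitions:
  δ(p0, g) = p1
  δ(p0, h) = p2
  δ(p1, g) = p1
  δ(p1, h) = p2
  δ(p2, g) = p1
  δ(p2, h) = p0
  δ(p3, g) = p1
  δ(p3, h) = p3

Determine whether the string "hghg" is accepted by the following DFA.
Processing string "hghg":
  p0 --h--> p2
  p2 --g--> p1
  p1 --h--> p2
  p2 --g--> p1
Final state: p1
Accept states: {p0, p1, p3}
Yes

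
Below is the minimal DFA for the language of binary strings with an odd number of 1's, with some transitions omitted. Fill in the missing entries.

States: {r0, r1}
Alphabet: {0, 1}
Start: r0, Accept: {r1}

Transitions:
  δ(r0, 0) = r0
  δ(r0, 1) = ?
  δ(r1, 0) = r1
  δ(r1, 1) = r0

From the language and accept set, identify what each state tracks — r0: even number of 1's so far; r1: odd number of 1's so far.
Each missing δ(q, a) is the state matching the new tracked value after reading a.
δ(r0, 1) = r1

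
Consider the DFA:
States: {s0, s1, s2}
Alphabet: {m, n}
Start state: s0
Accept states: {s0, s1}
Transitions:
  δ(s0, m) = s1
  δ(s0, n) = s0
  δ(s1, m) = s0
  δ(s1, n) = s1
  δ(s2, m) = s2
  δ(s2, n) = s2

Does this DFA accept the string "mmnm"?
Processing string "mmnm":
  s0 --m--> s1
  s1 --m--> s0
  s0 --n--> s0
  s0 --m--> s1
Final state: s1
Accept states: {s0, s1}
Yes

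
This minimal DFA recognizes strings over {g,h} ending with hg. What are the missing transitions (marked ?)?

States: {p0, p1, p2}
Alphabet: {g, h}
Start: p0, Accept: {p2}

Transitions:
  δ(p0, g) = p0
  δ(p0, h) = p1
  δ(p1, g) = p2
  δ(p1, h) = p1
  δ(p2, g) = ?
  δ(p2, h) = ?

From the language and accept set, identify what each state tracks — p0: no suffix match; p1: one trailing h; p2: suffix is hg.
Each missing δ(q, a) is the state matching the new tracked value after reading a.
δ(p2, g) = p0; δ(p2, h) = p1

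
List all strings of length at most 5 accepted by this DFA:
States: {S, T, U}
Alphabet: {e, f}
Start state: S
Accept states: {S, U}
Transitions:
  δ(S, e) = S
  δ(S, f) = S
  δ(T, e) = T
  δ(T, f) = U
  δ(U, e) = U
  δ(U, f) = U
ε, e, f, ee, ef, fe, ff, eee, eef, efe, eff, fee, fef, ffe, fff, eeee, eeef, eefe, eeff, efee, efef, effe, efff, feee, feef, fefe, feff, ffee, ffef, fffe, ffff, eeeee, eeeef, eeefe, eeeff, eefee, eefef, eeffe, eefff, efeee, efeef, efefe, efeff, effee, effef, efffe, effff, feeee, feeef, feefe, feeff, fefee, fefef, feffe, fefff, ffeee, ffeef, ffefe, ffeff, fffee, fffef, ffffe, fffff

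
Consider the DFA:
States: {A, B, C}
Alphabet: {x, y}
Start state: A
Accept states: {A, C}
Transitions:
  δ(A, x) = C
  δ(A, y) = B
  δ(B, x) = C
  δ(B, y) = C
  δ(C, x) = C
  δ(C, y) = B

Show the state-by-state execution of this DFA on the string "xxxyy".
read 'x': A → C
  read 'x': C → C
  read 'x': C → C
  read 'y': C → B
  read 'y': B → C
A -> C -> C -> C -> B -> C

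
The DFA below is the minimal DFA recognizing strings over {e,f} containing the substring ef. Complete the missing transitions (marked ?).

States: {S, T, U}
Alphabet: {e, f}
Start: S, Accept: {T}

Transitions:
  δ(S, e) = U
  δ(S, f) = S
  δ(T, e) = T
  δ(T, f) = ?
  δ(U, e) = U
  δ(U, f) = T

From the language and accept set, identify what each state tracks — S: no e seen yet; T: substring ef seen; U: seen a e, waiting for f.
Each missing δ(q, a) is the state matching the new tracked value after reading a.
δ(T, f) = T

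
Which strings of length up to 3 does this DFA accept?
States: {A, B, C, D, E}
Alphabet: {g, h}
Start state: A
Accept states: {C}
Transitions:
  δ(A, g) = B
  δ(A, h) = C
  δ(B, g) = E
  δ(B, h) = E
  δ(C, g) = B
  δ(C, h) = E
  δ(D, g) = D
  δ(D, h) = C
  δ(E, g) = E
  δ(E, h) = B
h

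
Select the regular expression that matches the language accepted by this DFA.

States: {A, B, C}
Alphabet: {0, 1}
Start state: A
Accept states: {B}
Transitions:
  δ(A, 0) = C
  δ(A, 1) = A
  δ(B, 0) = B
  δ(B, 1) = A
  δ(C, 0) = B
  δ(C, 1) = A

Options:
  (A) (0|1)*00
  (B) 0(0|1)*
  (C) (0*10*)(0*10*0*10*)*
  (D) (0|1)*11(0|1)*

Check each option against the DFA on short strings; one disagreement eliminates an option:
  (A) (0|1)*00: agrees with the DFA on every string of length ≤ 6
  (B) 0(0|1)*: on '0' the DFA goes A → C and rejects (C ∉ Accept), but the regex matches it → eliminate
  (C) (0*10*)(0*10*0*10*)*: on '1' the DFA goes A → A and rejects (A ∉ Accept), but the regex matches it → eliminate
  (D) (0|1)*11(0|1)*: on '00' the DFA goes A → C → B and accepts (B ∈ Accept), but the regex does not match it → eliminate
Only (A) is consistent with the DFA.
(A) (0|1)*00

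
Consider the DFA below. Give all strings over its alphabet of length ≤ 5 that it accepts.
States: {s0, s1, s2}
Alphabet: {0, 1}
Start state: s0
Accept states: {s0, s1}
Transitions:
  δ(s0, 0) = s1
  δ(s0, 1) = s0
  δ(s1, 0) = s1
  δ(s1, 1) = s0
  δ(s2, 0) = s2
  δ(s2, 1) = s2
ε, 0, 1, 00, 01, 10, 11, 000, 001, 010, 011, 100, 101, 110, 111, 0000, 0001, 0010, 0011, 0100, 0101, 0110, 0111, 1000, 1001, 1010, 1011, 1100, 1101, 1110, 1111, 00000, 00001, 00010, 00011, 00100, 00101, 00110, 00111, 01000, 01001, 01010, 01011, 01100, 01101, 01110, 01111, 10000, 10001, 10010, 10011, 10100, 10101, 10110, 10111, 11000, 11001, 11010, 11011, 11100, 11101, 11110, 11111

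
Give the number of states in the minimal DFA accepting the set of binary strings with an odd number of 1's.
By Myhill–Nerode, count the distinguishable equivalence classes: two classes — parity of the count of 1's.
2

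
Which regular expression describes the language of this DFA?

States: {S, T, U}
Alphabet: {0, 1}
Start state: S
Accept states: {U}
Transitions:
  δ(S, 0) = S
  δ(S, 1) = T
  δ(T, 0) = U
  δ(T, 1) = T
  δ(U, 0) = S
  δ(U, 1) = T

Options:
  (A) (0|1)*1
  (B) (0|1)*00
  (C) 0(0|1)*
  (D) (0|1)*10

Check each option against the DFA on short strings; one disagreement eliminates an option:
  (A) (0|1)*1: on '1' the DFA goes S → T and rejects (T ∉ Accept), but the regex matches it → eliminate
  (B) (0|1)*00: on '00' the DFA goes S → S → S and rejects (S ∉ Accept), but the regex matches it → eliminate
  (C) 0(0|1)*: on '0' the DFA goes S → S and rejects (S ∉ Accept), but the regex matches it → eliminate
  (D) (0|1)*10: agrees with the DFA on every string of length ≤ 6
Only (D) is consistent with the DFA.
(D) (0|1)*10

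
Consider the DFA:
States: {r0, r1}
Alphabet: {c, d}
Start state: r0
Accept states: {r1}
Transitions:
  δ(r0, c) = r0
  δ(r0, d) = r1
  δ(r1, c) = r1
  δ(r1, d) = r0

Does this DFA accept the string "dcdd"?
Processing string "dcdd":
  r0 --d--> r1
  r1 --c--> r1
  r1 --d--> r0
  r0 --d--> r1
Final state: r1
Accept states: {r1}
Yes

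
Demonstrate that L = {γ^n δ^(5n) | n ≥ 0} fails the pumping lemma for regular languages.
Assume L is regular with pumping length p. Idea: pumping the γ-block breaks the 1:5 ratio.
Choose s = γ^p δ^(5p) (length 6p ≥ p). By the pumping lemma, s = xyz with |xy| ≤ p, |y| > 0, so y = γ^k with k ≥ 1. Then xy²z = γ^(p+k) δ^(5p). For this to be in L we would need 5p = 5(p+k), i.e. 5k = 0, contradicting k ≥ 1. So xy²z ∉ L.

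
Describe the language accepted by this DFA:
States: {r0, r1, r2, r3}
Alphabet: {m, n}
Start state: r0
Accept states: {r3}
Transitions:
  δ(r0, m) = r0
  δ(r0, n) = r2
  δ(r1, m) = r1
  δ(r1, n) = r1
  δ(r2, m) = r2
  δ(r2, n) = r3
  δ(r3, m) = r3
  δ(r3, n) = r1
Testing a few strings:
  'm' → reject
  'nn' → accept
  'nmmn' → accept
  'mnn' → accept
State roles: r0=zero n's; r1=≥ three n's (dead); r2=one n; r3=two n's
All strings over {m,n} containing exactly two n's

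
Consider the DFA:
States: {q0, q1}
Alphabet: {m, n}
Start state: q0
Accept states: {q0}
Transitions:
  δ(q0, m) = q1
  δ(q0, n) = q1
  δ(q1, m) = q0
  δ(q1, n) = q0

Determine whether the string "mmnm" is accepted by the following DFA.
Processing string "mmnm":
  q0 --m--> q1
  q1 --m--> q0
  q0 --n--> q1
  q1 --m--> q0
Final state: q0
Accept states: {q0}
Yes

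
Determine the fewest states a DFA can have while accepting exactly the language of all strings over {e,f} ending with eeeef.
By Myhill–Nerode, count the distinguishable equivalence classes: 6 classes — one per longest suffix of the input that is a prefix of 'eeeef' (lengths 0 through 5); only the length-5 class is accepting.
6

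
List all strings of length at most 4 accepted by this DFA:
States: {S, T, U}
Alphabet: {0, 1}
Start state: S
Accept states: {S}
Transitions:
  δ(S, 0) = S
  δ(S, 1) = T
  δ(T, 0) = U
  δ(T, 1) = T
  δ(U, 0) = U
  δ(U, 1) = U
ε, 0, 00, 000, 0000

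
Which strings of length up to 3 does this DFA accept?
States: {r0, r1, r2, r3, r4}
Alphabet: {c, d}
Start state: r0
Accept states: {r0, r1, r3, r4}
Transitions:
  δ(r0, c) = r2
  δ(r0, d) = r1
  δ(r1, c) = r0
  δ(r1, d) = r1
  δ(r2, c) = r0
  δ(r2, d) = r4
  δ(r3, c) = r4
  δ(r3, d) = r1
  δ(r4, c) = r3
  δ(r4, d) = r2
ε, d, cc, cd, dc, dd, ccd, cdc, dcd, ddc, ddd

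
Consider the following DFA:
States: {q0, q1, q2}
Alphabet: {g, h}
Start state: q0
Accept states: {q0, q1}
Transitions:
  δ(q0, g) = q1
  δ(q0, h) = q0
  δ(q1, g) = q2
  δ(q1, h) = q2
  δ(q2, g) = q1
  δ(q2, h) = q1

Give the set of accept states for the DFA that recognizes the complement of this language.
Complement accept states = All states \ Original accept states
= {q0, q1, q2} \ {q0, q1}
{q2}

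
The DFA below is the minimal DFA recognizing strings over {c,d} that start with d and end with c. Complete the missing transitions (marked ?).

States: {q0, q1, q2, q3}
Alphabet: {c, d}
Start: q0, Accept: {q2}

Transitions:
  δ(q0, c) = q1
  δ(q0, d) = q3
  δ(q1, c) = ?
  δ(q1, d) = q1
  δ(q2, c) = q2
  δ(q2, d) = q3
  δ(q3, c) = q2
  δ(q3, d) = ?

From the language and accept set, identify what each state tracks — q0: no input read; q1: started with c (dead); q2: started with d, last symbol c; q3: started with d, last symbol d.
Each missing δ(q, a) is the state matching the new tracked value after reading a.
δ(q1, c) = q1; δ(q3, d) = q3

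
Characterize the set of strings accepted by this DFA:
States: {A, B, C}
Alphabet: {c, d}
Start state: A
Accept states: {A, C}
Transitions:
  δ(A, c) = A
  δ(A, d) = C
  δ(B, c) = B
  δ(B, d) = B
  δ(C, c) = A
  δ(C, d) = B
Testing a few strings:
  'dccc' → accept
  'cdd' → reject
  'ddcc' → reject
  'dd' → reject
State roles: A=last symbol not d (ok); B=saw dd (dead); C=last symbol d (ok)
All strings over {c,d} with no two consecutive d's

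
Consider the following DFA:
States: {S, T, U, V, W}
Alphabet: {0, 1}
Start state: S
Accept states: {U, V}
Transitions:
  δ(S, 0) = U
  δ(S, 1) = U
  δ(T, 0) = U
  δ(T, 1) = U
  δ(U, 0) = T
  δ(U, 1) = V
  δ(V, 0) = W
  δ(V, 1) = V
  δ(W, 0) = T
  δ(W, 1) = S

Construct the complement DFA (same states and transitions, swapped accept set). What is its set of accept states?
Complement accept states = All states \ Original accept states
= {S, T, U, V, W} \ {U, V}
{S, T, W}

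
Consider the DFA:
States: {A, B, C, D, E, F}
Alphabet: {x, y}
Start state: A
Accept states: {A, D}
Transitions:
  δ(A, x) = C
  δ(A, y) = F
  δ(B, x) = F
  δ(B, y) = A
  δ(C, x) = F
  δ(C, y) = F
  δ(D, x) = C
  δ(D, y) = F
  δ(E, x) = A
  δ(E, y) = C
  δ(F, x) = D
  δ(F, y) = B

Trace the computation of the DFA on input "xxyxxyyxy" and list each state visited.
read 'x': A → C
  read 'x': C → F
  read 'y': F → B
  read 'x': B → F
  read 'x': F → D
  read 'y': D → F
  read 'y': F → B
  read 'x': B → F
  read 'y': F → B
A -> C -> F -> B -> F -> D -> F -> B -> F -> B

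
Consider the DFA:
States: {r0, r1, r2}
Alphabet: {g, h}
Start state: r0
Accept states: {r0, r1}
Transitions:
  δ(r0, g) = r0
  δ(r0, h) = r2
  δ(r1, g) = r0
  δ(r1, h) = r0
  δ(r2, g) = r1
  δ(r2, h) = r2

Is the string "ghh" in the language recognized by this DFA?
Processing string "ghh":
  r0 --g--> r0
  r0 --h--> r2
  r2 --h--> r2
Final state: r2
Accept states: {r0, r1}
No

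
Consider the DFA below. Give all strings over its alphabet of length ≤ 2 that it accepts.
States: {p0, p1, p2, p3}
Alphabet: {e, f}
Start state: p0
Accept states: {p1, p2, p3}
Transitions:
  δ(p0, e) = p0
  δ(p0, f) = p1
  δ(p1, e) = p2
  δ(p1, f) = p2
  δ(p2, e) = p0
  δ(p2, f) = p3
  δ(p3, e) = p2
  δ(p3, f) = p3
f, ef, fe, ff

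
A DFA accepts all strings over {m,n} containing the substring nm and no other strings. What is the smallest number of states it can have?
By Myhill–Nerode, count the distinguishable equivalence classes: 3 classes — one per longest suffix of the input that is a prefix of 'nm' (lengths 0 through 1), plus an absorbing 'already seen nm' class.
3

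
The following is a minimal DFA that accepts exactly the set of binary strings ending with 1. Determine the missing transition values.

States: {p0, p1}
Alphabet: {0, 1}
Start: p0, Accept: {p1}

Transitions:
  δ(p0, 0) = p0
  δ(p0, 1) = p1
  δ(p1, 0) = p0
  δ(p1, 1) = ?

From the language and accept set, identify what each state tracks — p0: last symbol not 1; p1: last symbol is 1.
Each missing δ(q, a) is the state matching the new tracked value after reading a.
δ(p1, 1) = p1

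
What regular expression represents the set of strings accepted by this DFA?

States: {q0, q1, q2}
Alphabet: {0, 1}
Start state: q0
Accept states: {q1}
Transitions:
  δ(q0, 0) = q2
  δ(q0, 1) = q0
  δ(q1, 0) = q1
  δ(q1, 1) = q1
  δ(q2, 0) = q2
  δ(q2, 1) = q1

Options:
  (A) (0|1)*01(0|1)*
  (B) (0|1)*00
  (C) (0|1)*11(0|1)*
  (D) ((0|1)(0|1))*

Check each option against the DFA on short strings; one disagreement eliminates an option:
  (A) (0|1)*01(0|1)*: agrees with the DFA on every string of length ≤ 6
  (B) (0|1)*00: on '00' the DFA goes q0 → q2 → q2 and rejects (q2 ∉ Accept), but the regex matches it → eliminate
  (C) (0|1)*11(0|1)*: on '01' the DFA goes q0 → q2 → q1 and accepts (q1 ∈ Accept), but the regex does not match it → eliminate
  (D) ((0|1)(0|1))*: on ε the DFA stays in q0 and rejects (q0 ∉ Accept), but the regex matches it → eliminate
Only (A) is consistent with the DFA.
(A) (0|1)*01(0|1)*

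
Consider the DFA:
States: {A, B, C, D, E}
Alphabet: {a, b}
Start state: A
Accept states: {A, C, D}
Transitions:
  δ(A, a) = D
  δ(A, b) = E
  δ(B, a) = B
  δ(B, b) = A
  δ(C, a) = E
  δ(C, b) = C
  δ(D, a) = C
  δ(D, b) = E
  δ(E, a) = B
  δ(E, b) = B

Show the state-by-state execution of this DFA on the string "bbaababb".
read 'b': A → E
  read 'b': E → B
  read 'a': B → B
  read 'a': B → B
  read 'b': B → A
  read 'a': A → D
  read 'b': D → E
  read 'b': E → B
A -> E -> B -> B -> B -> A -> D -> E -> B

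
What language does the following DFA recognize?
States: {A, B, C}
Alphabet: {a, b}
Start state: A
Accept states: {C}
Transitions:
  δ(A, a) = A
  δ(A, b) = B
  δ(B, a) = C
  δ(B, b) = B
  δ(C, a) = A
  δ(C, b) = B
Testing a few strings:
  'b' → reject
  'bba' → accept
  'ab' → reject
  'abbb' → reject
State roles: A=no suffix match; B=one trailing b; C=suffix is ba
All strings over {a,b} ending with ba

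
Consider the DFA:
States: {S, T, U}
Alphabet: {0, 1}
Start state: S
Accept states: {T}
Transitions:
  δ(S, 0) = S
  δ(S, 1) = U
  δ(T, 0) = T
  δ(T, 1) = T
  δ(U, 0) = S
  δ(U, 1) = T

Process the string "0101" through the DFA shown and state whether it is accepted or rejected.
Processing string "0101":
  S --0--> S
  S --1--> U
  U --0--> S
  S --1--> U
Final state: U
Accept states: {T}
No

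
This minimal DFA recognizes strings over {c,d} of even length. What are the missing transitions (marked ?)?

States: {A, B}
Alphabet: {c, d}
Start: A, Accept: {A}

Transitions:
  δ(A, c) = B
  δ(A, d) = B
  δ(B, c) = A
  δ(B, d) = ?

From the language and accept set, identify what each state tracks — A: even length so far; B: odd length so far.
Each missing δ(q, a) is the state matching the new tracked value after reading a.
δ(B, d) = A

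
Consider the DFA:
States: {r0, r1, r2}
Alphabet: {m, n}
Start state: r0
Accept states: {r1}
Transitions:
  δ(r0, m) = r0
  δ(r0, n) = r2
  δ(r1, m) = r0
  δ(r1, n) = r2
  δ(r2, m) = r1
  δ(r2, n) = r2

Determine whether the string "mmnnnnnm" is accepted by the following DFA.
Processing string "mmnnnnnm":
  r0 --m--> r0
  r0 --m--> r0
  r0 --n--> r2
  r2 --n--> r2
  r2 --n--> r2
  r2 --n--> r2
  r2 --n--> r2
  r2 --m--> r1
Final state: r1
Accept states: {r1}
Yes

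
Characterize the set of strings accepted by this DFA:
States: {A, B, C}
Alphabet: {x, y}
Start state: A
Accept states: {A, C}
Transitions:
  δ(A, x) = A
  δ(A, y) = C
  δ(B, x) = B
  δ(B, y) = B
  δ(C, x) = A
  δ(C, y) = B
Testing a few strings:
  'yyyx' → reject
  'yxyx' → accept
  'yxxy' → accept
  'y' → accept
State roles: A=last symbol not y (ok); B=saw yy (dead); C=last symbol y (ok)
All strings over {x,y} with no two consecutive y's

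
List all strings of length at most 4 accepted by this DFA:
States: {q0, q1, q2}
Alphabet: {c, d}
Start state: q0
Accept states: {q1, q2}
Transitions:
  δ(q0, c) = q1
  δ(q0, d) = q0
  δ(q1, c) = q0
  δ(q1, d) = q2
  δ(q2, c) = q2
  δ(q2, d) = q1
c, cd, dc, ccc, cdc, cdd, dcd, ddc, cccd, ccdc, cdcc, cdcd, cddd, dccc, dcdc, dcdd, ddcd, dddc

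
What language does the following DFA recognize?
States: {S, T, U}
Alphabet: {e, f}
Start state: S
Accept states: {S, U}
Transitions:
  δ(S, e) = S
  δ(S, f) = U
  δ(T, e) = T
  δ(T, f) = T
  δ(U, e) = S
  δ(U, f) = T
Testing a few strings:
  'efee' → accept
  'fe' → accept
  'eeee' → accept
  'f' → accept
State roles: S=last symbol not f (ok); T=saw ff (dead); U=last symbol f (ok)
All strings over {e,f} with no two consecutive f's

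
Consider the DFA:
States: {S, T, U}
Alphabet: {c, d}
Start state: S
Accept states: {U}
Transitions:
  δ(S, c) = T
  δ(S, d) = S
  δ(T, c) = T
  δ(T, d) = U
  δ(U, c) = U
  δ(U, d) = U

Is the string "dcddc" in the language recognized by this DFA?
Processing string "dcddc":
  S --d--> S
  S --c--> T
  T --d--> U
  U --d--> U
  U --c--> U
Final state: U
Accept states: {U}
Yes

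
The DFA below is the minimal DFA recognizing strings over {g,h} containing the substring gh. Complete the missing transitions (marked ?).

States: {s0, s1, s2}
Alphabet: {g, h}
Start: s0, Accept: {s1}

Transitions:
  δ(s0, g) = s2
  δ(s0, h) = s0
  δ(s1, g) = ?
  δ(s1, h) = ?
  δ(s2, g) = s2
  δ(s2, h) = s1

From the language and accept set, identify what each state tracks — s0: no g seen yet; s1: substring gh seen; s2: seen a g, waiting for h.
Each missing δ(q, a) is the state matching the new tracked value after reading a.
δ(s1, g) = s1; δ(s1, h) = s1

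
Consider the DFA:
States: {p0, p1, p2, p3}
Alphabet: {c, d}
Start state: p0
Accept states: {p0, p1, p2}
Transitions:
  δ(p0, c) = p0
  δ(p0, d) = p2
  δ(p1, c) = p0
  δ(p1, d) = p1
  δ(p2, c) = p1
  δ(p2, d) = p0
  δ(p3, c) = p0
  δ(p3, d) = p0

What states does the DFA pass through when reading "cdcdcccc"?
read 'c': p0 → p0
  read 'd': p0 → p2
  read 'c': p2 → p1
  read 'd': p1 → p1
  read 'c': p1 → p0
  read 'c': p0 → p0
  read 'c': p0 → p0
  read 'c': p0 → p0
p0 -> p0 -> p2 -> p1 -> p1 -> p0 -> p0 -> p0 -> p0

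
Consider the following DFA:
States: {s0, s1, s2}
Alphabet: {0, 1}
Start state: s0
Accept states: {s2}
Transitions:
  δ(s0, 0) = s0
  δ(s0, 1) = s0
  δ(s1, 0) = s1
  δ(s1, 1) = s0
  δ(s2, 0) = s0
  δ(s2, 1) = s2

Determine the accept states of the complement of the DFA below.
Complement accept states = All states \ Original accept states
= {s0, s1, s2} \ {s2}
{s0, s1}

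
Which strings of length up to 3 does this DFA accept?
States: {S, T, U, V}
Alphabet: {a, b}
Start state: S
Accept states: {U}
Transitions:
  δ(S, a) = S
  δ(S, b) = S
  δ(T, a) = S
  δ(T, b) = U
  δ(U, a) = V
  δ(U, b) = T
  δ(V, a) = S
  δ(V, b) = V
None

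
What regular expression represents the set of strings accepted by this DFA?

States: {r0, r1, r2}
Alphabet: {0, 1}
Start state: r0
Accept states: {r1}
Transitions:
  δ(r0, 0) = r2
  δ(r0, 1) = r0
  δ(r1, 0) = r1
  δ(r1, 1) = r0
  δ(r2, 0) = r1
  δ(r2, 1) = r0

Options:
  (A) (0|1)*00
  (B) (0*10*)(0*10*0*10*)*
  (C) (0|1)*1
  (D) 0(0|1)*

Check each option against the DFA on short strings; one disagreement eliminates an option:
  (A) (0|1)*00: agrees with the DFA on every string of length ≤ 6
  (B) (0*10*)(0*10*0*10*)*: on '1' the DFA goes r0 → r0 and rejects (r0 ∉ Accept), but the regex matches it → eliminate
  (C) (0|1)*1: on '1' the DFA goes r0 → r0 and rejects (r0 ∉ Accept), but the regex matches it → eliminate
  (D) 0(0|1)*: on '0' the DFA goes r0 → r2 and rejects (r2 ∉ Accept), but the regex matches it → eliminate
Only (A) is consistent with the DFA.
(A) (0|1)*00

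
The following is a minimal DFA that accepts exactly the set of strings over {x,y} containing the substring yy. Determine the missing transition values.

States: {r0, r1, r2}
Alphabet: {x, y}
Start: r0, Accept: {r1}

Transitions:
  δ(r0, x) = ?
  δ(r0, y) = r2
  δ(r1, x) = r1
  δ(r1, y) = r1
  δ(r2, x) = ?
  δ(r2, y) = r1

From the language and accept set, identify what each state tracks — r0: no progress toward yy; r1: substring yy seen; r2: one trailing y.
Each missing δ(q, a) is the state matching the new tracked value after reading a.
δ(r0, x) = r0; δ(r2, x) = r0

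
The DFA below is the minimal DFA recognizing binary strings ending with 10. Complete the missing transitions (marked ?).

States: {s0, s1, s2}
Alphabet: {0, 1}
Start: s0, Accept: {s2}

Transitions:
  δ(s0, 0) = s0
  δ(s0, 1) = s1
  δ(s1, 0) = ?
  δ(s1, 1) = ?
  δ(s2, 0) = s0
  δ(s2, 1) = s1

From the language and accept set, identify what each state tracks — s0: no suffix match; s1: one trailing 1; s2: suffix is 10.
Each missing δ(q, a) is the state matching the new tracked value after reading a.
δ(s1, 0) = s2; δ(s1, 1) = s1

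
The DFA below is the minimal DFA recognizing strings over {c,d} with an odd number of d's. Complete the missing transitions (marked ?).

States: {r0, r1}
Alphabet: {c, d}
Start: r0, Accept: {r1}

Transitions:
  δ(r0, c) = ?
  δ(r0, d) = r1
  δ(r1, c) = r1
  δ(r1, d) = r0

From the language and accept set, identify what each state tracks — r0: even number of d's so far; r1: odd number of d's so far.
Each missing δ(q, a) is the state matching the new tracked value after reading a.
δ(r0, c) = r0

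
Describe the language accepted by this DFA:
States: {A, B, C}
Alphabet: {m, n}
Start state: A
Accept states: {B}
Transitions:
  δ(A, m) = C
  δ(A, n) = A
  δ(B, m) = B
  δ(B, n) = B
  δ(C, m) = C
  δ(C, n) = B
Testing a few strings:
  'mmmn' → accept
  'mmn' → accept
  'n' → reject
  'mmm' → reject
State roles: A=no m seen yet; B=substring mn seen; C=seen a m, waiting for n
All strings over {m,n} containing the substring mn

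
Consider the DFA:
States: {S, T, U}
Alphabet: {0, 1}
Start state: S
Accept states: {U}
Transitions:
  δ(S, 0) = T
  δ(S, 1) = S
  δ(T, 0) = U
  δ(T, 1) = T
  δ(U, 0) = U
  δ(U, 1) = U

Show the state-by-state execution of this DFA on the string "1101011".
read '1': S → S
  read '1': S → S
  read '0': S → T
  read '1': T → T
  read '0': T → U
  read '1': U → U
  read '1': U → U
S -> S -> S -> T -> T -> U -> U -> U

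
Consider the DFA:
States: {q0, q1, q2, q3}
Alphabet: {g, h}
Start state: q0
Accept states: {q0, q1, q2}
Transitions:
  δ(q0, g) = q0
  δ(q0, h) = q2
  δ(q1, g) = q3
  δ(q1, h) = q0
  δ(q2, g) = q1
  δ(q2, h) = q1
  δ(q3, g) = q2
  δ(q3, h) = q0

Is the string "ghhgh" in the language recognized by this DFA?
Processing string "ghhgh":
  q0 --g--> q0
  q0 --h--> q2
  q2 --h--> q1
  q1 --g--> q3
  q3 --h--> q0
Final state: q0
Accept states: {q0, q1, q2}
Yes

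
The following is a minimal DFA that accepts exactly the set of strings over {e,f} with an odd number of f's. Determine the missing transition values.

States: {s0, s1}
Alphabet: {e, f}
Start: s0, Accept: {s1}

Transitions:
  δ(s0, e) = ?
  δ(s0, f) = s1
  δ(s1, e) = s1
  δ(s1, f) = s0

From the language and accept set, identify what each state tracks — s0: even number of f's so far; s1: odd number of f's so far.
Each missing δ(q, a) is the state matching the new tracked value after reading a.
δ(s0, e) = s0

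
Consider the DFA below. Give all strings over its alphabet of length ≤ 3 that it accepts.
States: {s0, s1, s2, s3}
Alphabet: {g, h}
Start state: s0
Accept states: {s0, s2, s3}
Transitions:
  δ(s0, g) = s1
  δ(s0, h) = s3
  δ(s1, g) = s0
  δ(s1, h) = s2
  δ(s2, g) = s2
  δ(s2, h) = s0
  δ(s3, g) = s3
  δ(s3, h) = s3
ε, h, gg, gh, hg, hh, ggh, ghg, ghh, hgg, hgh, hhg, hhh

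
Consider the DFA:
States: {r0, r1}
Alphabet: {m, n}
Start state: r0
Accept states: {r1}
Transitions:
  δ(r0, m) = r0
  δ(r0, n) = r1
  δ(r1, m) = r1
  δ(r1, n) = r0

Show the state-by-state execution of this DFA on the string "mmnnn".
read 'm': r0 → r0
  read 'm': r0 → r0
  read 'n': r0 → r1
  read 'n': r1 → r0
  read 'n': r0 → r1
r0 -> r0 -> r0 -> r1 -> r0 -> r1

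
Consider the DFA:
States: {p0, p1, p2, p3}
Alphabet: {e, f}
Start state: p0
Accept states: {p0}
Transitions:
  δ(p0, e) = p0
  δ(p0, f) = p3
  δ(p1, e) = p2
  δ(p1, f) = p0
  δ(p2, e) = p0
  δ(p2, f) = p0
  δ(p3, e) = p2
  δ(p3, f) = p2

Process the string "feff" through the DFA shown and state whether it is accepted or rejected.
Processing string "feff":
  p0 --f--> p3
  p3 --e--> p2
  p2 --f--> p0
  p0 --f--> p3
Final state: p3
Accept states: {p0}
No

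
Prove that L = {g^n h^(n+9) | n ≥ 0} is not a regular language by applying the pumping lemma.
Assume L is regular with pumping length p. Idea: pumping the g-block breaks the fixed offset of 9.
Choose s = g^p h^(p+9) ∈ L. By the pumping lemma, s = xyz with |xy| ≤ p, |y| > 0, so y = g^k with k ≥ 1. Then xy²z = g^(p+k) h^(p+9). For this to be in L we would need p+9 = (p+k)+9, i.e. k = 0, contradicting k ≥ 1. So xy²z ∉ L.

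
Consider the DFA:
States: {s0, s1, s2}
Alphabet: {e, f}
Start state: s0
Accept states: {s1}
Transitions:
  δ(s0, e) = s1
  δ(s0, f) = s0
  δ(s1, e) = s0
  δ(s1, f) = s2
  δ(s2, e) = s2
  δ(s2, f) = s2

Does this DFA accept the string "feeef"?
Processing string "feeef":
  s0 --f--> s0
  s0 --e--> s1
  s1 --e--> s0
  s0 --e--> s1
  s1 --f--> s2
Final state: s2
Accept states: {s1}
No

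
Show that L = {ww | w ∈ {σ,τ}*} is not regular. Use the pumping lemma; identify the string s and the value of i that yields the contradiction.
Assume L is regular with pumping length p. Idea: pumping the leading σ-block breaks the equality of the two halves.
Choose s = σ^p τ σ^p τ ∈ L (with w = σ^p τ). |s| = 2p+2 ≥ p. By the pumping lemma, s = xyz with |xy| ≤ p, |y| > 0, so y = σ^k with k ≥ 1, in the first σ-block. Then xy²z = σ^(p+k) τ σ^p τ, of length 2p+2+k. If k is odd this length is odd, so it cannot be of the form ww. If k is even, each half has length p+1+k/2 ≤ p+k, so the first half lies entirely inside the leading σ-block and contains no τ, while the second half ends in τ; the halves differ. Either way xy²z ∉ L.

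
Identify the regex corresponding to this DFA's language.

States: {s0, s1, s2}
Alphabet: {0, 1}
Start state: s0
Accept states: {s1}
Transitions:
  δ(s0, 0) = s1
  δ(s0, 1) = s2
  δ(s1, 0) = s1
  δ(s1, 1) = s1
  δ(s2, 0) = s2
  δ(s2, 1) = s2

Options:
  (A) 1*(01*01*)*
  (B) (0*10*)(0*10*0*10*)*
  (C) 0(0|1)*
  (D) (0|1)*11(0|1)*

Check each option against the DFA on short strings; one disagreement eliminates an option:
  (A) 1*(01*01*)*: on ε the DFA stays in s0 and rejects (s0 ∉ Accept), but the regex matches it → eliminate
  (B) (0*10*)(0*10*0*10*)*: on '0' the DFA goes s0 → s1 and accepts (s1 ∈ Accept), but the regex does not match it → eliminate
  (C) 0(0|1)*: agrees with the DFA on every string of length ≤ 6
  (D) (0|1)*11(0|1)*: on '0' the DFA goes s0 → s1 and accepts (s1 ∈ Accept), but the regex does not match it → eliminate
Only (C) is consistent with the DFA.
(C) 0(0|1)*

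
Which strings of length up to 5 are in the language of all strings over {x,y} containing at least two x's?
xx, xxx, xxy, xyx, yxx, xxxx, xxxy, xxyx, xxyy, xyxx, xyxy, xyyx, yxxx, yxxy, yxyx, yyxx, xxxxx, xxxxy, xxxyx, xxxyy, xxyxx, xxyxy, xxyyx, xxyyy, xyxxx, xyxxy, xyxyx, xyxyy, xyyxx, xyyxy, xyyyx, yxxxx, yxxxy, yxxyx, yxxyy, yxyxx, yxyxy, yxyyx, yyxxx, yyxxy, yyxyx, yyyxx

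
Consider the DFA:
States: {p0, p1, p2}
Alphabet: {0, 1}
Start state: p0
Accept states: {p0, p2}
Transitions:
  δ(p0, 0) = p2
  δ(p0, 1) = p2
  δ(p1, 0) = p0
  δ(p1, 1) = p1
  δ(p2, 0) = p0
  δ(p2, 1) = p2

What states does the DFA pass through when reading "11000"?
read '1': p0 → p2
  read '1': p2 → p2
  read '0': p2 → p0
  read '0': p0 → p2
  read '0': p2 → p0
p0 -> p2 -> p2 -> p0 -> p2 -> p0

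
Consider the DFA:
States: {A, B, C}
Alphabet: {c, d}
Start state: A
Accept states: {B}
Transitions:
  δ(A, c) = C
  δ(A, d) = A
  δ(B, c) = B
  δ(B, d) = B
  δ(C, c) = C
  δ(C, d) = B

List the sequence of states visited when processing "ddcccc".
read 'd': A → A
  read 'd': A → A
  read 'c': A → C
  read 'c': C → C
  read 'c': C → C
  read 'c': C → C
A -> A -> A -> C -> C -> C -> C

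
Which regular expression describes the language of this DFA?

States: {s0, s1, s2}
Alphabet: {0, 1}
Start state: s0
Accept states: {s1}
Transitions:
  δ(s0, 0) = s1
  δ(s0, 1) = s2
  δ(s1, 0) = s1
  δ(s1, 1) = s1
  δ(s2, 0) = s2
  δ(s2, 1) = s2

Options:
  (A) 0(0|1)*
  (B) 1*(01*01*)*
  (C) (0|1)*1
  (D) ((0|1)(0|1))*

Check each option against the DFA on short strings; one disagreement eliminates an option:
  (A) 0(0|1)*: agrees with the DFA on every string of length ≤ 6
  (B) 1*(01*01*)*: on ε the DFA stays in s0 and rejects (s0 ∉ Accept), but the regex matches it → eliminate
  (C) (0|1)*1: on '0' the DFA goes s0 → s1 and accepts (s1 ∈ Accept), but the regex does not match it → eliminate
  (D) ((0|1)(0|1))*: on ε the DFA stays in s0 and rejects (s0 ∉ Accept), but the regex matches it → eliminate
Only (A) is consistent with the DFA.
(A) 0(0|1)*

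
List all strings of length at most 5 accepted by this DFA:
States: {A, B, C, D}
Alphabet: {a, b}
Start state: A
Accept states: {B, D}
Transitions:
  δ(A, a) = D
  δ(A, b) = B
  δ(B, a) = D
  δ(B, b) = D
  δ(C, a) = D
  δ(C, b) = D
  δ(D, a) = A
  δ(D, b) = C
a, b, ba, bb, aaa, aab, aba, abb, aaba, aabb, baaa, baab, baba, babb, bbaa, bbab, bbba, bbbb, aaaaa, aaaab, aaaba, aaabb, abaaa, abaab, ababa, ababb, abbaa, abbab, abbba, abbbb, baaba, baabb, bbaba, bbabb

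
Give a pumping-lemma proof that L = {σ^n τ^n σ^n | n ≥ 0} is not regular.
Assume L is regular with pumping length p. Idea: pumping the first σ-block unbalances it against the other two.
Choose s = σ^p τ^p σ^p ∈ L (|s| = 3p ≥ p). By the pumping lemma, s = xyz with |xy| ≤ p, |y| > 0, so y = σ^k with k ≥ 1, inside the first σ-block. Then xy²z = σ^(p+k) τ^p σ^p. The first block has length p+k ≠ p, so the three block lengths are no longer equal and xy²z ∉ L.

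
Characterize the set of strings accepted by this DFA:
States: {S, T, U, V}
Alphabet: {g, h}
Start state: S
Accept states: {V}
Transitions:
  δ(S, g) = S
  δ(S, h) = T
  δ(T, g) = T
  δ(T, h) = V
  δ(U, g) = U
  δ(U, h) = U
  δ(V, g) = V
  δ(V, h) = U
Testing a few strings:
  'hg' → reject
  'g' → reject
  'h' → reject
  'hhh' → reject
State roles: S=zero h's; T=one h; U=≥ three h's (dead); V=two h's
All strings over {g,h} containing exactly two h's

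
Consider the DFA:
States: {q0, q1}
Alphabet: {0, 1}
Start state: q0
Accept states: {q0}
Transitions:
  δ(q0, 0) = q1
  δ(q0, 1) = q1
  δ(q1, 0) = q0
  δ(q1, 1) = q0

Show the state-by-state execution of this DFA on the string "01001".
read '0': q0 → q1
  read '1': q1 → q0
  read '0': q0 → q1
  read '0': q1 → q0
  read '1': q0 → q1
q0 -> q1 -> q0 -> q1 -> q0 -> q1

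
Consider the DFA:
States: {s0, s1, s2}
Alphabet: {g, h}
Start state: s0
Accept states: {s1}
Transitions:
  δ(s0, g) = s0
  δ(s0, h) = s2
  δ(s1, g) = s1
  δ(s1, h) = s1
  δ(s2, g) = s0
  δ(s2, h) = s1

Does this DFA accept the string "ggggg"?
Processing string "ggggg":
  s0 --g--> s0
  s0 --g--> s0
  s0 --g--> s0
  s0 --g--> s0
  s0 --g--> s0
Final state: s0
Accept states: {s1}
No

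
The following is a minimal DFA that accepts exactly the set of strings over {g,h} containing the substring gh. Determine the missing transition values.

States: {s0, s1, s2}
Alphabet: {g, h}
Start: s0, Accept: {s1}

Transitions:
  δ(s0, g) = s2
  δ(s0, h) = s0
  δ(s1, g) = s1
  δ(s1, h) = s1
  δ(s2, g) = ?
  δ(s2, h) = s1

From the language and accept set, identify what each state tracks — s0: no g seen yet; s1: substring gh seen; s2: seen a g, waiting for h.
Each missing δ(q, a) is the state matching the new tracked value after reading a.
δ(s2, g) = s2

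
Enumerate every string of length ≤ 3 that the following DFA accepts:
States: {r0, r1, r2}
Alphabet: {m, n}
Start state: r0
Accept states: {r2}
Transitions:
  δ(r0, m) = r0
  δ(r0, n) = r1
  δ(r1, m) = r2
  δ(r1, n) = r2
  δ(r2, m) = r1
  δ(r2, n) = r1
nm, nn, mnm, mnn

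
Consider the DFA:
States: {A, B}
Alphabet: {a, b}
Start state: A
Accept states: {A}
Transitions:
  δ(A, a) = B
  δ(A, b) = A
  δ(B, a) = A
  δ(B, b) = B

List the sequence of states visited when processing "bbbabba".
read 'b': A → A
  read 'b': A → A
  read 'b': A → A
  read 'a': A → B
  read 'b': B → B
  read 'b': B → B
  read 'a': B → A
A -> A -> A -> A -> B -> B -> B -> A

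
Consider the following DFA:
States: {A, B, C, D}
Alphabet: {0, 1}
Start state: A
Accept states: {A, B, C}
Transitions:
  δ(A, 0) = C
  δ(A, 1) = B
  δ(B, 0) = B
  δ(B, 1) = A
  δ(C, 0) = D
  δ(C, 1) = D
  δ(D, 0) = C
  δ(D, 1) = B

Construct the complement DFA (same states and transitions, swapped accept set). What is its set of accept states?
Complement accept states = All states \ Original accept states
= {A, B, C, D} \ {A, B, C}
{D}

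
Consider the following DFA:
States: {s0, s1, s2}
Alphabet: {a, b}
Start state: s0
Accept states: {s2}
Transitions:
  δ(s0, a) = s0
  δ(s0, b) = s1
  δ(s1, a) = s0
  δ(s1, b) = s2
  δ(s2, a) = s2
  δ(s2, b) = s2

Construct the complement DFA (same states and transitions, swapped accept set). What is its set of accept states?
Complement accept states = All states \ Original accept states
= {s0, s1, s2} \ {s2}
{s0, s1}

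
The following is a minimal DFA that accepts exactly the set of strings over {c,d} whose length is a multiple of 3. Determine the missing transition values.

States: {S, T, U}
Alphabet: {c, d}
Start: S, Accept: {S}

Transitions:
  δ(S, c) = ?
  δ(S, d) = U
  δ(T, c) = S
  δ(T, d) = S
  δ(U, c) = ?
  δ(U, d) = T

From the language and accept set, identify what each state tracks — S: length ≡ 0 (mod 3); T: length ≡ 2 (mod 3); U: length ≡ 1 (mod 3).
Each missing δ(q, a) is the state matching the new tracked value after reading a.
δ(S, c) = U; δ(U, c) = T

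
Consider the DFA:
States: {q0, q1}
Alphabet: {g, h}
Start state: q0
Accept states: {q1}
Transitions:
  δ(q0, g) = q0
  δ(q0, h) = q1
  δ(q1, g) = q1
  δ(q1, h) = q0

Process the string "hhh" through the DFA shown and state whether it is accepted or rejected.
Processing string "hhh":
  q0 --h--> q1
  q1 --h--> q0
  q0 --h--> q1
Final state: q1
Accept states: {q1}
Yes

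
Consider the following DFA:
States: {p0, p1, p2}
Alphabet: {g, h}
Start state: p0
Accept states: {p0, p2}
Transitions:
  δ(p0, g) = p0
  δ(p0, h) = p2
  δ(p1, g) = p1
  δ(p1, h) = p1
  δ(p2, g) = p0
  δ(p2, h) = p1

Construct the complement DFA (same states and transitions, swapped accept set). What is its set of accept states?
Complement accept states = All states \ Original accept states
= {p0, p1, p2} \ {p0, p2}
{p1}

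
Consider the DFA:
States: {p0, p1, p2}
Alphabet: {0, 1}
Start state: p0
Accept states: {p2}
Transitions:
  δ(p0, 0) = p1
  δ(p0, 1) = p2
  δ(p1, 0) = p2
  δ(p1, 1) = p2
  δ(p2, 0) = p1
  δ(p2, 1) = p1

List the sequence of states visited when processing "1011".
read '1': p0 → p2
  read '0': p2 → p1
  read '1': p1 → p2
  read '1': p2 → p1
p0 -> p2 -> p1 -> p2 -> p1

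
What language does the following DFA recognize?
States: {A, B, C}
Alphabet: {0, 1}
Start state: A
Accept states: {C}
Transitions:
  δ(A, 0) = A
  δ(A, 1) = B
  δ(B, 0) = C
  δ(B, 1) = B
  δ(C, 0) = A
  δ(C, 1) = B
Testing a few strings:
  '0000' → reject
  '0' → reject
  '10' → accept
  '1001' → reject
State roles: A=no suffix match; B=one trailing 1; C=suffix is 10
All binary strings ending with 10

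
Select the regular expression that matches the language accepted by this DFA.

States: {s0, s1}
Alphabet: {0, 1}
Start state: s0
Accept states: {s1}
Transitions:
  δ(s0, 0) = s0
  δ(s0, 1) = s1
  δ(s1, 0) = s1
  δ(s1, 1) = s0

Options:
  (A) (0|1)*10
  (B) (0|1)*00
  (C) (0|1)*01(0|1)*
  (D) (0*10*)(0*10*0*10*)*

Check each option against the DFA on short strings; one disagreement eliminates an option:
  (A) (0|1)*10: on '1' the DFA goes s0 → s1 and accepts (s1 ∈ Accept), but the regex does not match it → eliminate
  (B) (0|1)*00: on '1' the DFA goes s0 → s1 and accepts (s1 ∈ Accept), but the regex does not match it → eliminate
  (C) (0|1)*01(0|1)*: on '1' the DFA goes s0 → s1 and accepts (s1 ∈ Accept), but the regex does not match it → eliminate
  (D) (0*10*)(0*10*0*10*)*: agrees with the DFA on every string of length ≤ 6
Only (D) is consistent with the DFA.
(D) (0*10*)(0*10*0*10*)*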